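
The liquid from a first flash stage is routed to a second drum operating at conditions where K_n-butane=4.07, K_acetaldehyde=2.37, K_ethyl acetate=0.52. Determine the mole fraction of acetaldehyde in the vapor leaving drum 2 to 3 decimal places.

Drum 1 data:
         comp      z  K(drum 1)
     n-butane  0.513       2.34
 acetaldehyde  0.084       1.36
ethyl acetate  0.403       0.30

Drum 1:
Material balance + equilibrium reduce to Σ zᵢ(Kᵢ−1)/(1+ψ₁(Kᵢ−1)) = 0.
Check two-phase: ΣzᵢKᵢ = 1.436 > 1 and Σzᵢ/Kᵢ = 1.624 > 1, so g(0) = 0.436 > 0 and g(1) = -0.624 < 0.
Newton–Raphson from ψ₁ = 0.45:
  ψ₁ = 0.450: g = 0.0430, g' = -0.787 → ψ₁ = 0.505
  ψ₁ = 0.505: g = -0.0005, g' = -0.808 → ψ₁ = 0.504
Converged at ψ₁ = 0.504.
Drum-1 compositions:
  n-butane: x = 0.306, y = 0.716
  acetaldehyde: x = 0.071, y = 0.097
  ethyl acetate: x = 0.623, y = 0.187
Drum-2 feed = drum-1 liquid: z₂ = (0.3062, 0.0711, 0.6227).
Drum 2:
Rachford–Rice: g(ψ₂) = Σ zᵢ(Kᵢ−1)/(1+ψ₂(Kᵢ−1)) = 0.
g(0) = ΣzᵢKᵢ − 1 = 0.739 and g(1) = 1 − Σzᵢ/Kᵢ = -0.303, so a root lies in (0, 1).
Iterate (Newton) starting at ψ₂ = 0.5:
  ψ₂ = 0.500: g = 0.0353, g' = -0.744 → ψ₂ = 0.547
  ψ₂ = 0.547: g = 0.0009, g' = -0.709 → ψ₂ = 0.549
Converged at ψ₂ = 0.549.
  n-butane: x = 0.114, y = 0.464
  acetaldehyde: x = 0.041, y = 0.096
  ethyl acetate: x = 0.845, y = 0.440

y_acetaldehyde (drum 2) = 0.096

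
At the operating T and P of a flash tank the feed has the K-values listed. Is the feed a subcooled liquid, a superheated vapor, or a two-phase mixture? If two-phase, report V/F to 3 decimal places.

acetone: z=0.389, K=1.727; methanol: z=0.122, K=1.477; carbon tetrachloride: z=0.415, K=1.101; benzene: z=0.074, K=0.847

superheated vapor

ΣzᵢKᵢ = 1.372; Σzᵢ/Kᵢ = 0.772.
Since Σzᵢ/Kᵢ < 1 the mixture is above its dew point — single vapor phase.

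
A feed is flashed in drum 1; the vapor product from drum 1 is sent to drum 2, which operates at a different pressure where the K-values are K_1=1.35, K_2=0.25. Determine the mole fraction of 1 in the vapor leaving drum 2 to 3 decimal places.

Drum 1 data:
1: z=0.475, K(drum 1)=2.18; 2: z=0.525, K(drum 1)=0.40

y_1 (drum 2) = 0.920

Drum 1:
Rachford–Rice: g(ψ₁) = Σ zᵢ(Kᵢ−1)/(1+ψ₁(Kᵢ−1)) = 0.
Check two-phase: ΣzᵢKᵢ = 1.246 > 1 and Σzᵢ/Kᵢ = 1.530 > 1, so g(0) = 0.245 > 0 and g(1) = -0.530 < 0.
Binary case is linear: z₁(K₁−1)(1+ψ₁(K₂−1)) + z₂(K₂−1)(1+ψ₁(K₁−1)) = 0
⇒ ψ₁ = [z₁(K₁−1)+z₂(K₂−1)] / [−(K₁−1)(K₂−1)] = 0.2455/0.7080 = 0.347
Drum-1 compositions:
  1: x = 0.337, y = 0.735
  2: x = 0.663, y = 0.265
Drum-2 feed = drum-1 vapor: z₂ = (0.7348, 0.2652).
Drum 2:
Material balance + equilibrium reduce to Σ zᵢ(Kᵢ−1)/(1+ψ₂(Kᵢ−1)) = 0.
Feasibility: ΣzᵢKᵢ = 1.058, Σzᵢ/Kᵢ = 1.605 — both > 1, two phases present.
Binary case is linear: z₁(K₁−1)(1+ψ₂(K₂−1)) + z₂(K₂−1)(1+ψ₂(K₁−1)) = 0
⇒ ψ₂ = [z₁(K₁−1)+z₂(K₂−1)] / [−(K₁−1)(K₂−1)] = 0.0583/0.2625 = 0.222
  1: x = 0.682, y = 0.920
  2: x = 0.318, y = 0.080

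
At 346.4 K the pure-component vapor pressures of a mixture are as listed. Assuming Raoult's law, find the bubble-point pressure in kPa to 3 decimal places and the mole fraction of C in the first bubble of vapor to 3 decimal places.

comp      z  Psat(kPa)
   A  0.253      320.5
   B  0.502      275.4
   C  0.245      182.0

Pbub = 263.927 kPa, y_C = 0.169

At the bubble point ψ → 0, so ΣzᵢKᵢ = 1 with Kᵢ = Pᵢˢᵃᵗ/P ⇒ P = ΣzᵢPᵢˢᵃᵗ.
P = 0.253·320.5 + 0.502·275.4 + 0.245·182.0 = 263.927 kPa
yᵢ = zᵢPᵢˢᵃᵗ/P ⇒ y_C = 0.245·182.0/263.927 = 0.169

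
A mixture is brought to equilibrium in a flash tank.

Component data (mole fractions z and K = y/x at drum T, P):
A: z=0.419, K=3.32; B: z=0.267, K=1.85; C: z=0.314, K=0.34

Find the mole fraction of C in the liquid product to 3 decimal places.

Rachford–Rice: g(ψ) = Σ zᵢ(Kᵢ−1)/(1+ψ(Kᵢ−1)) = 0.
g(0) = ΣzᵢKᵢ − 1 = 0.992 and g(1) = 1 − Σzᵢ/Kᵢ = -0.194, so a root lies in (0, 1).
Newton–Raphson from ψ = 0.43:
  ψ = 0.430: g = 0.3635, g' = -0.935 → ψ = 0.819
  ψ = 0.819: g = 0.0183, g' = -0.983 → ψ = 0.837
Converged at ψ = 0.837.
Compositions from xᵢ = zᵢ/(1+ψ(Kᵢ−1)), yᵢ = Kᵢxᵢ:
  A: x = 0.142, y = 0.473
  B: x = 0.156, y = 0.289
  C: x = 0.702, y = 0.239

x_C = 0.702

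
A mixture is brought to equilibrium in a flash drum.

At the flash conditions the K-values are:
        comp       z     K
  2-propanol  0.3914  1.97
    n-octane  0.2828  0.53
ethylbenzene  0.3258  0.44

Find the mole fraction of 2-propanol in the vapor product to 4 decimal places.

Iterate (Newton) starting at ψ = 0.5:
  ψ = 0.5000: g = -0.17148, g' = -0.4708 → ψ = 0.1358
  ψ = 0.1358: g = -0.00397, g' = -0.4785 → ψ = 0.1275
Converged at ψ = 0.1275.
Compositions from xᵢ = zᵢ/(1+ψ(Kᵢ−1)), yᵢ = Kᵢxᵢ:
  2-propanol: x = 0.3483, y = 0.6862
  n-octane: x = 0.3008, y = 0.1594
  ethylbenzene: x = 0.3509, y = 0.1544

y_2-propanol = 0.6862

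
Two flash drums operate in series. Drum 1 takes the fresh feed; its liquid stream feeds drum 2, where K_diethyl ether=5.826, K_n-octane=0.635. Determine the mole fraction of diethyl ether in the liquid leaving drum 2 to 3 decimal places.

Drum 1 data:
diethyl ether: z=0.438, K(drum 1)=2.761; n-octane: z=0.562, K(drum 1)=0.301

Drum 1:
Let ψ₁ = V/F and solve Σ zᵢ(Kᵢ−1)/(1+ψ₁(Kᵢ−1)) = 0.
Check two-phase: ΣzᵢKᵢ = 1.378 > 1 and Σzᵢ/Kᵢ = 2.026 > 1, so g(0) = 0.378 > 0 and g(1) = -1.026 < 0.
Newton iteration, ψ₁⁰ = 0.5:
  ψ₁ = 0.500: g = -0.1937, g' = -1.033 → ψ₁ = 0.312
  ψ₁ = 0.312: g = -0.0051, g' = -1.015 → ψ₁ = 0.307
Converged at ψ₁ = 0.307.
Drum-1 compositions:
  diethyl ether: x = 0.284, y = 0.785
  n-octane: x = 0.716, y = 0.215
Drum-2 feed = drum-1 liquid: z₂ = (0.2841, 0.7159).
Drum 2:
Rachford–Rice: g(ψ₂) = Σ zᵢ(Kᵢ−1)/(1+ψ₂(Kᵢ−1)) = 0.
g(0) = ΣzᵢKᵢ − 1 = 1.110 and g(1) = 1 − Σzᵢ/Kᵢ = -0.176, so a root lies in (0, 1).
Binary case is linear: z₁(K₁−1)(1+ψ₂(K₂−1)) + z₂(K₂−1)(1+ψ₂(K₁−1)) = 0
⇒ ψ₂ = [z₁(K₁−1)+z₂(K₂−1)] / [−(K₁−1)(K₂−1)] = 1.1100/1.7615 = 0.630
  diethyl ether: x = 0.070, y = 0.410
  n-octane: x = 0.930, y = 0.590

x_diethyl ether (drum 2) = 0.070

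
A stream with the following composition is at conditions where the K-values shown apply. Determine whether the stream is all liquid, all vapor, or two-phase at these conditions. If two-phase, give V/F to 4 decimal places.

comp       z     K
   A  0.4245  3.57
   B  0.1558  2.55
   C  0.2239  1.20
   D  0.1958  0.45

all vapor

ΣzᵢKᵢ = 2.2695; Σzᵢ/Kᵢ = 0.8017.
Since Σzᵢ/Kᵢ < 1 the mixture is above its dew point — single vapor phase.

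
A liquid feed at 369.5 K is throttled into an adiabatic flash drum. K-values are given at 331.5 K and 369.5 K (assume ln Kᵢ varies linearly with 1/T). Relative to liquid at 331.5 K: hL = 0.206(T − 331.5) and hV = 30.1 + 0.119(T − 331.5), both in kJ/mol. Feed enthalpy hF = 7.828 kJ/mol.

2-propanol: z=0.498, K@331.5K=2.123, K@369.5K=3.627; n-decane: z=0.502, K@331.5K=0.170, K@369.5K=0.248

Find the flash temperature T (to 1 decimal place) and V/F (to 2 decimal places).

Adiabatic flash: solve Rachford–Rice at each trial T, then check hF = ψ·hV(T) + (1−ψ)·hL(T).
  T = 331.5 K: K = (2.123, 0.170), RR gives ψ = 0.153, H_out = 4.605 kJ/mol
  T = 369.5 K: K = (3.627, 0.248), RR gives ψ = 0.471, H_out = 20.452 kJ/mol
  T = 350.5 K: K = (2.815, 0.207), RR gives ψ = 0.352, H_out = 13.923 kJ/mol
  T = 341.0 K: K = (2.454, 0.188), RR gives ψ = 0.268, H_out = 9.814 kJ/mol
  T = 336.2 K: K = (2.283, 0.179), RR gives ψ = 0.215, H_out = 7.363 kJ/mol
  T = 338.6 K: K = (2.368, 0.184), RR gives ψ = 0.243, H_out = 8.628 kJ/mol
Linear interpolation between T = 336.2 (H_out = 7.363) and T = 338.6 (H_out = 8.628) on hF = 7.828 gives T ≈ 337.1 K, at which ψ = 0.23.

T = 337.1 K, V/F = 0.23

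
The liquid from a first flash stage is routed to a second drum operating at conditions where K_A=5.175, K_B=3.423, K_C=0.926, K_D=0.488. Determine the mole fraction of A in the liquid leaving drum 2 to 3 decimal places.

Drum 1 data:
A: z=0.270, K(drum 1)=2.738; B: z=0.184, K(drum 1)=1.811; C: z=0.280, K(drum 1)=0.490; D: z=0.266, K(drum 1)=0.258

Drum 1:
Rachford–Rice: g(ψ₁) = Σ zᵢ(Kᵢ−1)/(1+ψ₁(Kᵢ−1)) = 0.
Check two-phase: ΣzᵢKᵢ = 1.278 > 1 and Σzᵢ/Kᵢ = 1.803 > 1, so g(0) = 0.278 > 0 and g(1) = -0.803 < 0.
Newton–Raphson from ψ₁ = 0.46:
  ψ₁ = 0.460: g = -0.1168, g' = -0.778 → ψ₁ = 0.310
  ψ₁ = 0.310: g = -0.0017, g' = -0.772 → ψ₁ = 0.308
Converged at ψ₁ = 0.308.
Drum-1 compositions:
  A: x = 0.176, y = 0.482
  B: x = 0.147, y = 0.267
  C: x = 0.332, y = 0.163
  D: x = 0.345, y = 0.089
Drum-2 feed = drum-1 liquid: z₂ = (0.1759, 0.1473, 0.3321, 0.3447).
Drum 2:
Rachford–Rice: g(ψ₂) = Σ zᵢ(Kᵢ−1)/(1+ψ₂(Kᵢ−1)) = 0.
Feasibility: ΣzᵢKᵢ = 1.890, Σzᵢ/Kᵢ = 1.142 — both > 1, two phases present.
Newton iteration, ψ₂⁰ = 0.44:
  ψ₂ = 0.440: g = 0.1783, g' = -0.736 → ψ₂ = 0.682
  ψ₂ = 0.682: g = 0.0282, g' = -0.545 → ψ₂ = 0.734
  ψ₂ = 0.734: g = 0.0004, g' = -0.532 → ψ₂ = 0.735
Converged at ψ₂ = 0.735.
  A: x = 0.043, y = 0.224
  B: x = 0.053, y = 0.181
  C: x = 0.351, y = 0.325
  D: x = 0.553, y = 0.270

x_A (drum 2) = 0.043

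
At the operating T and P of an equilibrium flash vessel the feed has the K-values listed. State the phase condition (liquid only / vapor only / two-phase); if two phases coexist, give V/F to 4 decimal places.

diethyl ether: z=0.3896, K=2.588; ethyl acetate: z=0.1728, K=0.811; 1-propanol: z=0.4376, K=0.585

ΣzᵢKᵢ = 1.4044; Σzᵢ/Kᵢ = 1.1116.
Both exceed 1, so a two-phase solution exists.
Let ψ = V/F and solve Σ zᵢ(Kᵢ−1)/(1+ψ(Kᵢ−1)) = 0.
Iterate (Newton) starting at ψ = 0.68:
  ψ = 0.6800: g = 0.00699, g' = -0.3815 → ψ = 0.6983
  ψ = 0.6983: g = 0.00003, g' = -0.3785 → ψ = 0.6984
Converged at ψ = 0.6984.

two-phase, V/F = 0.6984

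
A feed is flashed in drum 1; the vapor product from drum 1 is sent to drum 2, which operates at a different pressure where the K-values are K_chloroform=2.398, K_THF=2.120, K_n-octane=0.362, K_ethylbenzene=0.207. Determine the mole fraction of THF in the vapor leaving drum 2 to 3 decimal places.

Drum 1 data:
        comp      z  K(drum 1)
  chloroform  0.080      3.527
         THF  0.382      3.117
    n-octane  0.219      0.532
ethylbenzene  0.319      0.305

Drum 1:
Let ψ₁ = V/F and solve Σ zᵢ(Kᵢ−1)/(1+ψ₁(Kᵢ−1)) = 0.
Check two-phase: ΣzᵢKᵢ = 1.687 > 1 and Σzᵢ/Kᵢ = 1.603 > 1, so g(0) = 0.687 > 0 and g(1) = -0.603 < 0.
Newton–Raphson from ψ₁ = 0.62:
  ψ₁ = 0.620: g = -0.1055, g' = -0.969 → ψ₁ = 0.511
  ψ₁ = 0.511: g = -0.0019, g' = -0.946 → ψ₁ = 0.509
Converged at ψ₁ = 0.509.
Drum-1 compositions:
  chloroform: x = 0.035, y = 0.123
  THF: x = 0.184, y = 0.573
  n-octane: x = 0.287, y = 0.153
  ethylbenzene: x = 0.494, y = 0.151
Drum-2 feed = drum-1 vapor: z₂ = (0.1234, 0.5731, 0.1529, 0.1506).
Drum 2:
Newton–Raphson from ψ₂ = 0.5:
  ψ₂ = 0.500: g = 0.1719, g' = -0.773 → ψ₂ = 0.722
  ψ₂ = 0.722: g = -0.0198, g' = -1.012 → ψ₂ = 0.703
  ψ₂ = 0.703: g = -0.0004, g' = -0.974 → ψ₂ = 0.702
Converged at ψ₂ = 0.702.
  chloroform: x = 0.062, y = 0.149
  THF: x = 0.321, y = 0.680
  n-octane: x = 0.277, y = 0.100
  ethylbenzene: x = 0.340, y = 0.070

y_THF (drum 2) = 0.680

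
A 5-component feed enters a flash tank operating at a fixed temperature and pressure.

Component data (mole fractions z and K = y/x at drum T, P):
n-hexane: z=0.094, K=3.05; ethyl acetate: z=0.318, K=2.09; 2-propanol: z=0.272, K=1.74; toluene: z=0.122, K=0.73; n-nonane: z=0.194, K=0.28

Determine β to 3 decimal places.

β = 0.816

Iterate (Newton) starting at β = 0.36:
  β = 0.360: g = 0.2937, g' = -0.613 → β = 0.839
  β = 0.839: g = -0.0196, g' = -0.870 → β = 0.817
  β = 0.817: g = -0.0005, g' = -0.826 → β = 0.816
Converged at β = 0.816.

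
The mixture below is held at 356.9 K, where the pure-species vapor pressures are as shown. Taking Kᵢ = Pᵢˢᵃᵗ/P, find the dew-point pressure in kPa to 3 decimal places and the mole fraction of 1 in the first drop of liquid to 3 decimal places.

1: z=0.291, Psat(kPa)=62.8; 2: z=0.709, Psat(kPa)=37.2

At the dew point ψ → 1, so Σzᵢ/Kᵢ = 1 with Kᵢ = Pᵢˢᵃᵗ/P ⇒ 1/P = Σzᵢ/Pᵢˢᵃᵗ.
1/P = 0.291/62.8 + 0.709/37.2 = 0.023693 ⇒ P = 42.207 kPa
xᵢ = zᵢP/Pᵢˢᵃᵗ ⇒ x_1 = 0.291·42.207/62.8 = 0.196

Pdew = 42.207 kPa, x_1 = 0.196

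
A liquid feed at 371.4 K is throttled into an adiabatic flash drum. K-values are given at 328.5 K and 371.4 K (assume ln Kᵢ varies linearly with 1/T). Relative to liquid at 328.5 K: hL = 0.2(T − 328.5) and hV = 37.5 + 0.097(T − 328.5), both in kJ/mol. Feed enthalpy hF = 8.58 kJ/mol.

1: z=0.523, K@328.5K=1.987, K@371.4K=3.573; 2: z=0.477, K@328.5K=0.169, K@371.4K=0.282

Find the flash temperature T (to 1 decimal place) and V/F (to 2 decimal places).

T = 332.6 K, V/F = 0.21

Adiabatic flash: solve Rachford–Rice at each trial T, then check hF = ψ·hV(T) + (1−ψ)·hL(T).
  T = 328.5 K: K = (1.987, 0.169), RR gives ψ = 0.146, H_out = 5.478 kJ/mol
  T = 371.4 K: K = (3.573, 0.282), RR gives ψ = 0.543, H_out = 26.544 kJ/mol
  T = 349.9 K: K = (2.711, 0.222), RR gives ψ = 0.393, H_out = 18.156 kJ/mol
  T = 339.2 K: K = (2.332, 0.194), RR gives ψ = 0.291, H_out = 12.738 kJ/mol
  T = 333.9 K: K = (2.157, 0.182), RR gives ψ = 0.227, H_out = 9.459 kJ/mol
  T = 331.2 K: K = (2.071, 0.175), RR gives ψ = 0.189, H_out = 7.565 kJ/mol
  T = 332.5 K: K = (2.112, 0.178), RR gives ψ = 0.208, H_out = 8.499 kJ/mol
Linear interpolation between T = 332.5 (H_out = 8.499) and T = 333.9 (H_out = 9.459) on hF = 8.58 gives T ≈ 332.6 K, at which ψ = 0.21.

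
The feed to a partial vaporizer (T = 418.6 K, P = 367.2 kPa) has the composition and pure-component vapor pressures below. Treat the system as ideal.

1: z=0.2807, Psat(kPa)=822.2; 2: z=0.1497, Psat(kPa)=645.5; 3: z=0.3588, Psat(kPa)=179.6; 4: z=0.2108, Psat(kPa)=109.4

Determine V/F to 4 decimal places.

Raoult's law: Kᵢ = Pᵢˢᵃᵗ/P = Pᵢˢᵃᵗ/367.2.
  K_1 = 822.2/367.2 = 2.239107, K_2 = 645.5/367.2 = 1.757898, K_3 = 179.6/367.2 = 0.489107, K_4 = 109.4/367.2 = 0.297930
Material balance + equilibrium reduce to Σ zᵢ(Kᵢ−1)/(1+V/F(Kᵢ−1)) = 0.
Check two-phase: ΣzᵢKᵢ = 1.1300 > 1 and Σzᵢ/Kᵢ = 1.6517 > 1, so g(0) = 0.1300 > 0 and g(1) = -0.6517 < 0.
Newton iteration, V/F⁰ = 0.38:
  V/F = 0.3800: g = -0.10476, g' = -0.5885 → V/F = 0.2020
  V/F = 0.2020: g = -0.00028, g' = -0.5979 → V/F = 0.2015
Converged at V/F = 0.2015.

V/F = 0.2015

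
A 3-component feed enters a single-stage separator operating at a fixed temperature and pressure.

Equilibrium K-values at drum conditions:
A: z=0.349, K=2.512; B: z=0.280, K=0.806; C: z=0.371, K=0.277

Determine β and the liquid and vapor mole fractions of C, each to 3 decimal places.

β = 0.248, x_C = 0.452, y_C = 0.125

Newton iteration, β⁰ = 0.34:
  β = 0.340: g = -0.0653, g' = -0.701 → β = 0.247
  β = 0.247: g = 0.0007, g' = -0.722 → β = 0.248
Converged at β = 0.248.
Compositions from xᵢ = zᵢ/(1+β(Kᵢ−1)), yᵢ = Kᵢxᵢ:
  A: x = 0.254, y = 0.638
  B: x = 0.294, y = 0.237
  C: x = 0.452, y = 0.125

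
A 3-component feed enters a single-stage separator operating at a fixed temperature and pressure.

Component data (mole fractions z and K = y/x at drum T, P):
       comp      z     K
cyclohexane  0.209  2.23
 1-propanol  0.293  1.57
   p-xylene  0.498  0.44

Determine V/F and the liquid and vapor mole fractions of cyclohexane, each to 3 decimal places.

V/F = 0.290, x_cyclohexane = 0.154, y_cyclohexane = 0.344

Rachford–Rice: g(V/F) = Σ zᵢ(Kᵢ−1)/(1+V/F(Kᵢ−1)) = 0.
g(0) = ΣzᵢKᵢ − 1 = 0.145 and g(1) = 1 − Σzᵢ/Kᵢ = -0.412, so a root lies in (0, 1).
Newton–Raphson from V/F = 0.65:
  V/F = 0.650: g = -0.1738, g' = -0.534 → V/F = 0.325
  V/F = 0.325: g = -0.0163, g' = -0.463 → V/F = 0.290
Converged at V/F = 0.290.
Compositions from xᵢ = zᵢ/(1+V/F(Kᵢ−1)), yᵢ = Kᵢxᵢ:
  cyclohexane: x = 0.154, y = 0.344
  1-propanol: x = 0.251, y = 0.395
  p-xylene: x = 0.594, y = 0.262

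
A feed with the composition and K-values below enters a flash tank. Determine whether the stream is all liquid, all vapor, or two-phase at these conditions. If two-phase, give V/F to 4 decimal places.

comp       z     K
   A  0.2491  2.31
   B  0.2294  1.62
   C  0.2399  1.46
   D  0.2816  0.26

ΣzᵢKᵢ = 1.3705; Σzᵢ/Kᵢ = 1.4968.
Both exceed 1, so a two-phase solution exists.
Rachford–Rice: g(ψ) = Σ zᵢ(Kᵢ−1)/(1+ψ(Kᵢ−1)) = 0.
Newton–Raphson from ψ = 0.5:
  ψ = 0.5000: g = 0.06469, g' = -0.6295 → ψ = 0.6028
  ψ = 0.6028: g = -0.00390, g' = -0.7138 → ψ = 0.5973
Converged at ψ = 0.5973.

two-phase, V/F = 0.5973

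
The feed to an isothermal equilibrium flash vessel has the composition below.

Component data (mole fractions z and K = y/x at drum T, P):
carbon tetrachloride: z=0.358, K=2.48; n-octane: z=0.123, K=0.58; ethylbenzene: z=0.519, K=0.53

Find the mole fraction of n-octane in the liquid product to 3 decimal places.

Rachford–Rice: g(V/F) = Σ zᵢ(Kᵢ−1)/(1+V/F(Kᵢ−1)) = 0.
Check two-phase: ΣzᵢKᵢ = 1.234 > 1 and Σzᵢ/Kᵢ = 1.336 > 1, so g(0) = 0.234 > 0 and g(1) = -0.336 < 0.
Newton–Raphson from V/F = 0.5:
  V/F = 0.500: g = -0.0797, g' = -0.490 → V/F = 0.337
  V/F = 0.337: g = 0.0034, g' = -0.540 → V/F = 0.343
  V/F = 0.343: g = 0.0000, g' = -0.537 → V/F = 0.344
Converged at V/F = 0.344.
Compositions from xᵢ = zᵢ/(1+V/F(Kᵢ−1)), yᵢ = Kᵢxᵢ:
  carbon tetrachloride: x = 0.237, y = 0.589
  n-octane: x = 0.144, y = 0.083
  ethylbenzene: x = 0.619, y = 0.328

x_n-octane = 0.144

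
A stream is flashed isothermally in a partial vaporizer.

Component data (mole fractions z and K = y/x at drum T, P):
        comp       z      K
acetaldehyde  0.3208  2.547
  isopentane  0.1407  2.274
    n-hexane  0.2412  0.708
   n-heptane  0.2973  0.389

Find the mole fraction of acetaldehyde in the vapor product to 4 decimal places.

y_acetaldehyde = 0.4316

Let ψ = V/F and solve Σ zᵢ(Kᵢ−1)/(1+ψ(Kᵢ−1)) = 0.
Check two-phase: ΣzᵢKᵢ = 1.4234 > 1 and Σzᵢ/Kᵢ = 1.2928 > 1, so g(0) = 0.4234 > 0 and g(1) = -0.2928 < 0.
Newton iteration, ψ⁰ = 0.5:
  ψ = 0.5000: g = 0.04530, g' = -0.5876 → ψ = 0.5771
  ψ = 0.5771: g = 0.00021, g' = -0.5847 → ψ = 0.5775
Converged at ψ = 0.5775.
Compositions from xᵢ = zᵢ/(1+ψ(Kᵢ−1)), yᵢ = Kᵢxᵢ:
  acetaldehyde: x = 0.1694, y = 0.4316
  isopentane: x = 0.0811, y = 0.1843
  n-hexane: x = 0.2901, y = 0.2054
  n-heptane: x = 0.4594, y = 0.1787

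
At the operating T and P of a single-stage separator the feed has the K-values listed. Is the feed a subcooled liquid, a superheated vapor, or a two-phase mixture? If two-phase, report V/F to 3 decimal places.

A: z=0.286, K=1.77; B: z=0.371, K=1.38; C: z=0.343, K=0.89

superheated vapor

ΣzᵢKᵢ = 1.323; Σzᵢ/Kᵢ = 0.816.
Since Σzᵢ/Kᵢ < 1 the mixture is above its dew point — single vapor phase.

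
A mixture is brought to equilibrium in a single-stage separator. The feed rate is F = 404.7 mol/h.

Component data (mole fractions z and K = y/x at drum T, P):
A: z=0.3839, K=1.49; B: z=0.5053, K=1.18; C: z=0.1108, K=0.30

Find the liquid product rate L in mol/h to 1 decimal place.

L = 41.2 mol/h

Rachford–Rice: g(ψ) = Σ zᵢ(Kᵢ−1)/(1+ψ(Kᵢ−1)) = 0.
Check two-phase: ΣzᵢKᵢ = 1.2015 > 1 and Σzᵢ/Kᵢ = 1.0552 > 1, so g(0) = 0.2015 > 0 and g(1) = -0.0552 < 0.
Newton–Raphson from ψ = 0.35:
  ψ = 0.3500: g = 0.14341, g' = -0.1769 → ψ = 1.0000
  ψ = 1.0000: g = -0.05520, g' = -0.6565 → ψ = 0.9159
  ψ = 0.9159: g = -0.00821, g' = -0.4776 → ψ = 0.8987
  ψ = 0.8987: g = -0.00023, g' = -0.4512 → ψ = 0.8982
Converged at ψ = 0.8982.
Then V = ψ·F = 0.8982·404.7 = 363.5 mol/h and L = F − V = 41.2 mol/h.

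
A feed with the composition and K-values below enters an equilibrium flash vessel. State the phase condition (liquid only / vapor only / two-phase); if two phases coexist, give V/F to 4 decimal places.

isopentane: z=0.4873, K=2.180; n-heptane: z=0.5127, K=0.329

two-phase, V/F = 0.2917

ΣzᵢKᵢ = 1.2310; Σzᵢ/Kᵢ = 1.7819.
Both exceed 1, so a two-phase solution exists.
Material balance + equilibrium reduce to Σ zᵢ(Kᵢ−1)/(1+ψ(Kᵢ−1)) = 0.
Binary case is linear: z₁(K₁−1)(1+ψ(K₂−1)) + z₂(K₂−1)(1+ψ(K₁−1)) = 0
⇒ ψ = [z₁(K₁−1)+z₂(K₂−1)] / [−(K₁−1)(K₂−1)] = 0.23099/0.79178 = 0.2917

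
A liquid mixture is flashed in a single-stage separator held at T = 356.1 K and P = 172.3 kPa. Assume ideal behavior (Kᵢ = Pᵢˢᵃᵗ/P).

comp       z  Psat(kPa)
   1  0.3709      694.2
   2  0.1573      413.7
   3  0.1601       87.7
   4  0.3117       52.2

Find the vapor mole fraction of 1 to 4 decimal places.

y_1 = 0.5127

Raoult's law: Kᵢ = Pᵢˢᵃᵗ/P = Pᵢˢᵃᵗ/172.3.
  K_1 = 694.2/172.3 = 4.029019, K_2 = 413.7/172.3 = 2.401045, K_3 = 87.7/172.3 = 0.508996, K_4 = 52.2/172.3 = 0.302960
Material balance + equilibrium reduce to Σ zᵢ(Kᵢ−1)/(1+V/F(Kᵢ−1)) = 0.
Check two-phase: ΣzᵢKᵢ = 2.0480 > 1 and Σzᵢ/Kᵢ = 1.5010 > 1, so g(0) = 1.0480 > 0 and g(1) = -0.5010 < 0.
Newton–Raphson from V/F = 0.66:
  V/F = 0.6600: g = -0.02958, g' = -1.0656 → V/F = 0.6322
  V/F = 0.6322: g = -0.00019, g' = -1.0526 → V/F = 0.6321
Converged at V/F = 0.6321.
Compositions from xᵢ = zᵢ/(1+V/F(Kᵢ−1)), yᵢ = Kᵢxᵢ:
  1: x = 0.1273, y = 0.5127
  2: x = 0.0834, y = 0.2003
  3: x = 0.2321, y = 0.1182
  4: x = 0.5572, y = 0.1688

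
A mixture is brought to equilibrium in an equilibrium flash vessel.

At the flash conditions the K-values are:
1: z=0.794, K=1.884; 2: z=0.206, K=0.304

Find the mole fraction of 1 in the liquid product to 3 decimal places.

Rachford–Rice: g(ψ) = Σ zᵢ(Kᵢ−1)/(1+ψ(Kᵢ−1)) = 0.
Check two-phase: ΣzᵢKᵢ = 1.559 > 1 and Σzᵢ/Kᵢ = 1.099 > 1, so g(0) = 0.559 > 0 and g(1) = -0.099 < 0.
Binary case is linear: z₁(K₁−1)(1+ψ(K₂−1)) + z₂(K₂−1)(1+ψ(K₁−1)) = 0
⇒ ψ = [z₁(K₁−1)+z₂(K₂−1)] / [−(K₁−1)(K₂−1)] = 0.5585/0.6153 = 0.908
Compositions from xᵢ = zᵢ/(1+ψ(Kᵢ−1)), yᵢ = Kᵢxᵢ:
  1: x = 0.441, y = 0.830
  2: x = 0.559, y = 0.170

x_1 = 0.441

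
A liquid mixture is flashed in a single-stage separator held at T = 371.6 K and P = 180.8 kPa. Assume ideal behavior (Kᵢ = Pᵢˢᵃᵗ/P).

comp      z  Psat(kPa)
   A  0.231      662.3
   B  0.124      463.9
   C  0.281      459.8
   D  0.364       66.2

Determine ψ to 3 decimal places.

Raoult's law: Kᵢ = Pᵢˢᵃᵗ/P = Pᵢˢᵃᵗ/180.8.
  K_A = 662.3/180.8 = 3.66316, K_B = 463.9/180.8 = 2.56582, K_C = 459.8/180.8 = 2.54314, K_D = 66.2/180.8 = 0.36615
Material balance + equilibrium reduce to Σ zᵢ(Kᵢ−1)/(1+ψ(Kᵢ−1)) = 0.
g(0) = ΣzᵢKᵢ − 1 = 1.012 and g(1) = 1 − Σzᵢ/Kᵢ = -0.216, so a root lies in (0, 1).
Iterate (Newton) starting at ψ = 0.5:
  ψ = 0.500: g = 0.2798, g' = -0.924 → ψ = 0.803
  ψ = 0.803: g = 0.0059, g' = -0.966 → ψ = 0.809
Converged at ψ = 0.809.

ψ = 0.809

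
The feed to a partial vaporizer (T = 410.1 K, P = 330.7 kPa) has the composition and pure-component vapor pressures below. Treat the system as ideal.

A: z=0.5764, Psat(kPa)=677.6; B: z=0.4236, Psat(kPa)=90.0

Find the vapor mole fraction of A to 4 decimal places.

y_A = 0.8393

Raoult's law: Kᵢ = Pᵢˢᵃᵗ/P = Pᵢˢᵃᵗ/330.7.
  K_A = 677.6/330.7 = 2.048987, K_B = 90.0/330.7 = 0.272150
Rachford–Rice: g(ψ) = Σ zᵢ(Kᵢ−1)/(1+ψ(Kᵢ−1)) = 0.
g(0) = ΣzᵢKᵢ − 1 = 0.2963 and g(1) = 1 − Σzᵢ/Kᵢ = -0.8378, so a root lies in (0, 1).
Binary case is linear: z₁(K₁−1)(1+ψ(K₂−1)) + z₂(K₂−1)(1+ψ(K₁−1)) = 0
⇒ ψ = [z₁(K₁−1)+z₂(K₂−1)] / [−(K₁−1)(K₂−1)] = 0.29632/0.76351 = 0.3881
Compositions from xᵢ = zᵢ/(1+ψ(Kᵢ−1)), yᵢ = Kᵢxᵢ:
  A: x = 0.4096, y = 0.8393
  B: x = 0.5904, y = 0.1607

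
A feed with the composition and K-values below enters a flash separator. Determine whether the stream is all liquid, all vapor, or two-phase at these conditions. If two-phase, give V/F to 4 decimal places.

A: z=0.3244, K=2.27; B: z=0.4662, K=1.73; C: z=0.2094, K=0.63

ΣzᵢKᵢ = 1.6748; Σzᵢ/Kᵢ = 0.7448.
Since Σzᵢ/Kᵢ < 1 the mixture is above its dew point — single vapor phase.

all vapor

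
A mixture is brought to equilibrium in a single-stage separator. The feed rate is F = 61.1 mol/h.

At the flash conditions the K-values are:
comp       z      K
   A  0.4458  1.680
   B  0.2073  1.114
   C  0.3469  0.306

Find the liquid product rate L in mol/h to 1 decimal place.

L = 47.2 mol/h

Iterate (Newton) starting at V/F = 0.5:
  V/F = 0.5000: g = -0.12010, g' = -0.5090 → V/F = 0.2641
  V/F = 0.2641: g = -0.01483, g' = -0.4012 → V/F = 0.2271
  V/F = 0.2271: g = -0.00016, g' = -0.3927 → V/F = 0.2267
Converged at V/F = 0.2267.
Then V = V/F·F = 0.2267·61.1 = 13.9 mol/h and L = F − V = 47.2 mol/h.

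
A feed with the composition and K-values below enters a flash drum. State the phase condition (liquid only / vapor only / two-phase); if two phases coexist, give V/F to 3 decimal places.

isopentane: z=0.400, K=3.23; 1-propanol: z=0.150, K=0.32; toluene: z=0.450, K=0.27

two-phase, V/F = 0.288

ΣzᵢKᵢ = 1.462; Σzᵢ/Kᵢ = 2.259.
Both exceed 1, so a two-phase solution exists.
Rachford–Rice: g(ψ) = Σ zᵢ(Kᵢ−1)/(1+ψ(Kᵢ−1)) = 0.
Newton iteration, ψ⁰ = 0.5:
  ψ = 0.500: g = -0.2501, g' = -1.199 → ψ = 0.291
  ψ = 0.291: g = -0.0037, g' = -1.226 → ψ = 0.288
Converged at ψ = 0.288.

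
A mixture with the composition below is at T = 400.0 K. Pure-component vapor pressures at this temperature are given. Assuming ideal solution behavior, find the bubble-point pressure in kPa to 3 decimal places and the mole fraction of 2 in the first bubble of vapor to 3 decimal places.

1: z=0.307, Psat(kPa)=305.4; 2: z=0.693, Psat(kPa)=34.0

Pbub = 117.320 kPa, y_2 = 0.201

At the bubble point ψ → 0, so ΣzᵢKᵢ = 1 with Kᵢ = Pᵢˢᵃᵗ/P ⇒ P = ΣzᵢPᵢˢᵃᵗ.
P = 0.307·305.4 + 0.693·34.0 = 117.320 kPa
yᵢ = zᵢPᵢˢᵃᵗ/P ⇒ y_2 = 0.693·34.0/117.320 = 0.201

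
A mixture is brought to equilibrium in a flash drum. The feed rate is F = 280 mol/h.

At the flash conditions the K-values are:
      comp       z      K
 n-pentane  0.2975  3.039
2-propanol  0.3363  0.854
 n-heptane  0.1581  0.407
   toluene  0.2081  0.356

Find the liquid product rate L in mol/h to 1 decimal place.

Material balance + equilibrium reduce to Σ zᵢ(Kᵢ−1)/(1+ψ(Kᵢ−1)) = 0.
Check two-phase: ΣzᵢKᵢ = 1.3297 > 1 and Σzᵢ/Kᵢ = 1.4647 > 1, so g(0) = 0.3297 > 0 and g(1) = -0.4647 < 0.
Newton–Raphson from ψ = 0.36:
  ψ = 0.3600: g = 0.00433, g' = -0.6555 → ψ = 0.3666
Converged at ψ = 0.3666.
Then V = ψ·F = 0.3666·280 = 102.7 mol/h and L = F − V = 177.3 mol/h.

L = 177.3 mol/h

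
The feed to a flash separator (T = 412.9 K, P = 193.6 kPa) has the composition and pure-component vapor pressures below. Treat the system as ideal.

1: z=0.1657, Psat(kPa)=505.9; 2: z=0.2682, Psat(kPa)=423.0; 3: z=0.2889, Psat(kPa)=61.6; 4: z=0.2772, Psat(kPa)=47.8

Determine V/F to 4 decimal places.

V/F = 0.1834

Raoult's law: Kᵢ = Pᵢˢᵃᵗ/P = Pᵢˢᵃᵗ/193.6.
  K_1 = 505.9/193.6 = 2.613120, K_2 = 423.0/193.6 = 2.184917, K_3 = 61.6/193.6 = 0.318182, K_4 = 47.8/193.6 = 0.246901
Rachford–Rice: g(V/F) = Σ zᵢ(Kᵢ−1)/(1+V/F(Kᵢ−1)) = 0.
Feasibility: ΣzᵢKᵢ = 1.1794, Σzᵢ/Kᵢ = 2.2169 — both > 1, two phases present.
Iterate (Newton) starting at V/F = 0.5:
  V/F = 0.5000: g = -0.28619, g' = -0.9942 → V/F = 0.2122
  V/F = 0.2122: g = -0.02565, g' = -0.8861 → V/F = 0.1832
  V/F = 0.1832: g = 0.00016, g' = -0.8981 → V/F = 0.1834
Converged at V/F = 0.1834.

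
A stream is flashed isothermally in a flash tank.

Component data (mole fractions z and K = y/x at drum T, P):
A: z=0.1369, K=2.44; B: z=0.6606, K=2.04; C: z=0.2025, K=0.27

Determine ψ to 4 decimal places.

ψ = 0.9083

Rachford–Rice: g(ψ) = Σ zᵢ(Kᵢ−1)/(1+ψ(Kᵢ−1)) = 0.
g(0) = ΣzᵢKᵢ − 1 = 0.7363 and g(1) = 1 − Σzᵢ/Kᵢ = -0.1299, so a root lies in (0, 1).
Newton iteration, ψ⁰ = 0.5:
  ψ = 0.5000: g = 0.33381, g' = -0.6728 → ψ = 0.9961
  ψ = 0.9961: g = -0.12340, g' = -1.6700 → ψ = 0.9222
  ψ = 0.9222: g = -0.01702, g' = -1.2491 → ψ = 0.9086
  ψ = 0.9086: g = -0.00038, g' = -1.1939 → ψ = 0.9083
Converged at ψ = 0.9083.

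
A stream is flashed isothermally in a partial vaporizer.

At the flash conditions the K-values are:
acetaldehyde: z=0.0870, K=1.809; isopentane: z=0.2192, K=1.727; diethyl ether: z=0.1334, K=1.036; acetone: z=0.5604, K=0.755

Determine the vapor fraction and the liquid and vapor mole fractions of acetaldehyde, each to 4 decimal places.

Let ψ = V/F and solve Σ zᵢ(Kᵢ−1)/(1+ψ(Kᵢ−1)) = 0.
Check two-phase: ΣzᵢKᵢ = 1.0972 > 1 and Σzᵢ/Kᵢ = 1.0460 > 1, so g(0) = 0.0972 > 0 and g(1) = -0.0460 < 0.
Newton–Raphson from ψ = 0.34:
  ψ = 0.3400: g = 0.03794, g' = -0.1497 → ψ = 0.5935
  ψ = 0.5935: g = 0.00292, g' = -0.1288 → ψ = 0.6162
  ψ = 0.6162: g = 0.00002, g' = -0.1274 → ψ = 0.6163
Converged at ψ = 0.6163.
Compositions from xᵢ = zᵢ/(1+ψ(Kᵢ−1)), yᵢ = Kᵢxᵢ:
  acetaldehyde: x = 0.0581, y = 0.1050
  isopentane: x = 0.1514, y = 0.2614
  diethyl ether: x = 0.1305, y = 0.1352
  acetone: x = 0.6601, y = 0.4983

ψ = 0.6163, x_acetaldehyde = 0.0581, y_acetaldehyde = 0.1050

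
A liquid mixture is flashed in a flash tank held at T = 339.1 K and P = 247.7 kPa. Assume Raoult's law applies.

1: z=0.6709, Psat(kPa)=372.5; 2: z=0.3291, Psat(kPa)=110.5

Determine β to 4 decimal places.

β = 0.5580

Raoult's law: Kᵢ = Pᵢˢᵃᵗ/P = Pᵢˢᵃᵗ/247.7.
  K_1 = 372.5/247.7 = 1.503835, K_2 = 110.5/247.7 = 0.446104
Binary case is linear: z₁(K₁−1)(1+β(K₂−1)) + z₂(K₂−1)(1+β(K₁−1)) = 0
⇒ β = [z₁(K₁−1)+z₂(K₂−1)] / [−(K₁−1)(K₂−1)] = 0.15574/0.27907 = 0.5580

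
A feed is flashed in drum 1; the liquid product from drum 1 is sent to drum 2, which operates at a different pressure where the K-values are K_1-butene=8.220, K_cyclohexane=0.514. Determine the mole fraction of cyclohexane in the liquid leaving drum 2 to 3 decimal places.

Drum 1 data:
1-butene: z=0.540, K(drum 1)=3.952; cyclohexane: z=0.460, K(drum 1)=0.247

Drum 1:
Let ψ₁ = V/F and solve Σ zᵢ(Kᵢ−1)/(1+ψ₁(Kᵢ−1)) = 0.
Feasibility: ΣzᵢKᵢ = 2.248, Σzᵢ/Kᵢ = 1.999 — both > 1, two phases present.
Binary case is linear: z₁(K₁−1)(1+ψ₁(K₂−1)) + z₂(K₂−1)(1+ψ₁(K₁−1)) = 0
⇒ ψ₁ = [z₁(K₁−1)+z₂(K₂−1)] / [−(K₁−1)(K₂−1)] = 1.2477/2.2229 = 0.561
Drum-1 compositions:
  1-butene: x = 0.203, y = 0.803
  cyclohexane: x = 0.797, y = 0.197
Drum-2 feed = drum-1 liquid: z₂ = (0.2032, 0.7968).
Drum 2:
Material balance + equilibrium reduce to Σ zᵢ(Kᵢ−1)/(1+ψ₂(Kᵢ−1)) = 0.
Check two-phase: ΣzᵢKᵢ = 2.080 > 1 and Σzᵢ/Kᵢ = 1.575 > 1, so g(0) = 1.080 > 0 and g(1) = -0.575 < 0.
Binary case is linear: z₁(K₁−1)(1+ψ₂(K₂−1)) + z₂(K₂−1)(1+ψ₂(K₁−1)) = 0
⇒ ψ₂ = [z₁(K₁−1)+z₂(K₂−1)] / [−(K₁−1)(K₂−1)] = 1.0802/3.5089 = 0.308
  1-butene: x = 0.063, y = 0.518
  cyclohexane: x = 0.937, y = 0.482

x_cyclohexane (drum 2) = 0.937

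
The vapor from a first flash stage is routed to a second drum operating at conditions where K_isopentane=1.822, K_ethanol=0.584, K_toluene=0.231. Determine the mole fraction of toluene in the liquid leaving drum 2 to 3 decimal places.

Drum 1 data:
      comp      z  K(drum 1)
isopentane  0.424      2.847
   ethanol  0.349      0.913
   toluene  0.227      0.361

x_toluene (drum 2) = 0.212

Drum 1:
Let ψ₁ = V/F and solve Σ zᵢ(Kᵢ−1)/(1+ψ₁(Kᵢ−1)) = 0.
g(0) = ΣzᵢKᵢ − 1 = 0.608 and g(1) = 1 − Σzᵢ/Kᵢ = -0.160, so a root lies in (0, 1).
Newton–Raphson from ψ₁ = 0.49:
  ψ₁ = 0.490: g = 0.1682, g' = -0.598 → ψ₁ = 0.771
  ψ₁ = 0.771: g = 0.0044, g' = -0.609 → ψ₁ = 0.779
Converged at ψ₁ = 0.779.
Drum-1 compositions:
  isopentane: x = 0.174, y = 0.495
  ethanol: x = 0.374, y = 0.342
  toluene: x = 0.452, y = 0.163
Drum-2 feed = drum-1 vapor: z₂ = (0.4951, 0.3418, 0.1631).
Drum 2:
Material balance + equilibrium reduce to Σ zᵢ(Kᵢ−1)/(1+ψ₂(Kᵢ−1)) = 0.
g(0) = ΣzᵢKᵢ − 1 = 0.139 and g(1) = 1 − Σzᵢ/Kᵢ = -0.563, so a root lies in (0, 1).
Iterate (Newton) starting at ψ₂ = 0.4:
  ψ₂ = 0.400: g = -0.0454, g' = -0.476 → ψ₂ = 0.305
  ψ₂ = 0.305: g = -0.0011, g' = -0.456 → ψ₂ = 0.302
Converged at ψ₂ = 0.302.
  isopentane: x = 0.397, y = 0.723
  ethanol: x = 0.391, y = 0.228
  toluene: x = 0.212, y = 0.049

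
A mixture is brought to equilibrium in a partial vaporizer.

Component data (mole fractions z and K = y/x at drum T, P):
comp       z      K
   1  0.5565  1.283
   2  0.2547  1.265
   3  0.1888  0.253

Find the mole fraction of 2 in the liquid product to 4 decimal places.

Material balance + equilibrium reduce to Σ zᵢ(Kᵢ−1)/(1+ψ(Kᵢ−1)) = 0.
g(0) = ΣzᵢKᵢ − 1 = 0.0840 and g(1) = 1 − Σzᵢ/Kᵢ = -0.3813, so a root lies in (0, 1).
Newton–Raphson from ψ = 0.49:
  ψ = 0.4900: g = -0.02441, g' = -0.3105 → ψ = 0.4114
  ψ = 0.4114: g = -0.00167, g' = -0.2699 → ψ = 0.4052
  ψ = 0.4052: g = -0.00001, g' = -0.2671 → ψ = 0.4051
Converged at ψ = 0.4051.
Compositions from xᵢ = zᵢ/(1+ψ(Kᵢ−1)), yᵢ = Kᵢxᵢ:
  1: x = 0.4993, y = 0.6405
  2: x = 0.2300, y = 0.2910
  3: x = 0.2707, y = 0.0685

x_2 = 0.2300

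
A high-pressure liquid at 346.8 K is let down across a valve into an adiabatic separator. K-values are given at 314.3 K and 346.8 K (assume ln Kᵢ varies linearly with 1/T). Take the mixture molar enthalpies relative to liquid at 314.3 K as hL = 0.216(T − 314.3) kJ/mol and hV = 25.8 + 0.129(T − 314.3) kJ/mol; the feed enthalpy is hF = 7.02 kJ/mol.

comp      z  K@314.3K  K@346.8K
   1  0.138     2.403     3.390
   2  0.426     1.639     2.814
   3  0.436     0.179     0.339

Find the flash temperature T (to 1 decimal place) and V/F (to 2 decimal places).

T = 318.7 K, V/F = 0.24

Adiabatic flash: solve Rachford–Rice at each trial T, then check hF = ψ·hV(T) + (1−ψ)·hL(T).
  T = 314.3 K: K = (2.403, 1.639, 0.179), RR gives ψ = 0.150, H_out = 3.875 kJ/mol
  T = 346.8 K: K = (3.390, 2.814, 0.339), RR gives ψ = 0.628, H_out = 21.456 kJ/mol
  T = 330.6 K: K = (2.880, 2.178, 0.250), RR gives ψ = 0.424, H_out = 13.859 kJ/mol
  T = 322.5 K: K = (2.638, 1.898, 0.213), RR gives ψ = 0.304, H_out = 9.405 kJ/mol
  T = 318.4 K: K = (2.519, 1.765, 0.195), RR gives ψ = 0.233, H_out = 6.808 kJ/mol
  T = 320.4 K: K = (2.577, 1.829, 0.204), RR gives ψ = 0.269, H_out = 8.111 kJ/mol
Linear interpolation between T = 318.4 (H_out = 6.808) and T = 320.4 (H_out = 8.111) on hF = 7.02 gives T ≈ 318.7 K, at which ψ = 0.24.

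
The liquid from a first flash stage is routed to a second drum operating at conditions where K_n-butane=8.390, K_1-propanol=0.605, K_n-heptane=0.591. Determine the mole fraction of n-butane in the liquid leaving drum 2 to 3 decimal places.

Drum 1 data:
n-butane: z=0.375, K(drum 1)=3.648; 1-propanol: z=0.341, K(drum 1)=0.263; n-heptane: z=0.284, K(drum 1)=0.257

Drum 1:
Newton–Raphson from ψ₁ = 0.5:
  ψ₁ = 0.500: g = -0.3064, g' = -1.348 → ψ₁ = 0.273
  ψ₁ = 0.273: g = -0.0026, g' = -1.423 → ψ₁ = 0.271
Converged at ψ₁ = 0.271.
Drum-1 compositions:
  n-butane: x = 0.218, y = 0.797
  1-propanol: x = 0.426, y = 0.112
  n-heptane: x = 0.356, y = 0.091
Drum-2 feed = drum-1 liquid: z₂ = (0.2184, 0.4261, 0.3556).
Drum 2:
Material balance + equilibrium reduce to Σ zᵢ(Kᵢ−1)/(1+ψ₂(Kᵢ−1)) = 0.
Feasibility: ΣzᵢKᵢ = 2.300, Σzᵢ/Kᵢ = 1.332 — both > 1, two phases present.
Newton iteration, ψ₂⁰ = 0.67:
  ψ₂ = 0.670: g = -0.1581, g' = -0.572 → ψ₂ = 0.394
  ψ₂ = 0.394: g = 0.0399, g' = -0.957 → ψ₂ = 0.436
  ψ₂ = 0.436: g = 0.0022, g' = -0.855 → ψ₂ = 0.438
Converged at ψ₂ = 0.438.
  n-butane: x = 0.052, y = 0.432
  1-propanol: x = 0.515, y = 0.312
  n-heptane: x = 0.433, y = 0.256

x_n-butane (drum 2) = 0.052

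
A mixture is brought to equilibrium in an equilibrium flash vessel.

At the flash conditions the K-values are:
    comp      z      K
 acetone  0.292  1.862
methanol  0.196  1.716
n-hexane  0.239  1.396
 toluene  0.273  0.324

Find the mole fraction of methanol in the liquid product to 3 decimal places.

Let β = V/F and solve Σ zᵢ(Kᵢ−1)/(1+β(Kᵢ−1)) = 0.
Feasibility: ΣzᵢKᵢ = 1.302, Σzᵢ/Kᵢ = 1.285 — both > 1, two phases present.
Newton iteration, β⁰ = 0.55:
  β = 0.550: g = 0.0554, g' = -0.493 → β = 0.662
  β = 0.662: g = -0.0038, g' = -0.567 → β = 0.656
Converged at β = 0.656.
Compositions from xᵢ = zᵢ/(1+β(Kᵢ−1)), yᵢ = Kᵢxᵢ:
  acetone: x = 0.187, y = 0.347
  methanol: x = 0.133, y = 0.229
  n-hexane: x = 0.190, y = 0.265
  toluene: x = 0.490, y = 0.159

x_methanol = 0.133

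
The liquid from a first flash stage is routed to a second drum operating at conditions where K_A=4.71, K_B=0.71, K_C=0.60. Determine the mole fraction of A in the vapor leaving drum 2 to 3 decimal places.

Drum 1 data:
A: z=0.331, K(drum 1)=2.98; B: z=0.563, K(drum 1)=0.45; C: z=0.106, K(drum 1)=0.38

y_A (drum 2) = 0.362

Drum 1:
Let ψ₁ = V/F and solve Σ zᵢ(Kᵢ−1)/(1+ψ₁(Kᵢ−1)) = 0.
g(0) = ΣzᵢKᵢ − 1 = 0.280 and g(1) = 1 − Σzᵢ/Kᵢ = -0.641, so a root lies in (0, 1).
Newton–Raphson from ψ₁ = 0.5:
  ψ₁ = 0.500: g = -0.1930, g' = -0.737 → ψ₁ = 0.238
  ψ₁ = 0.238: g = 0.0119, g' = -0.881 → ψ₁ = 0.252
Converged at ψ₁ = 0.252.
Drum-1 compositions:
  A: x = 0.221, y = 0.658
  B: x = 0.654, y = 0.294
  C: x = 0.126, y = 0.048
Drum-2 feed = drum-1 liquid: z₂ = (0.2209, 0.6535, 0.1256).
Drum 2:
Newton iteration, ψ₂⁰ = 0.5:
  ψ₂ = 0.500: g = 0.0025, g' = -0.480 → ψ₂ = 0.505
Converged at ψ₂ = 0.505.
  A: x = 0.077, y = 0.362
  B: x = 0.766, y = 0.544
  C: x = 0.157, y = 0.094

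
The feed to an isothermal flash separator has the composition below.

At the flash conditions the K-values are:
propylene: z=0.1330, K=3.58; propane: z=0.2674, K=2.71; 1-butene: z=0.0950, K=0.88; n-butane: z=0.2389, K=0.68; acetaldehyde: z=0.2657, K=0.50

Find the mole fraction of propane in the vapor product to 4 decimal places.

Rachford–Rice: g(β) = Σ zᵢ(Kᵢ−1)/(1+β(Kᵢ−1)) = 0.
Feasibility: ΣzᵢKᵢ = 1.5797, Σzᵢ/Kᵢ = 1.1265 — both > 1, two phases present.
Newton–Raphson from β = 0.5:
  β = 0.5000: g = 0.11607, g' = -0.5504 → β = 0.7109
  β = 0.7109: g = 0.00991, g' = -0.4720 → β = 0.7319
  β = 0.7319: g = 0.00003, g' = -0.4689 → β = 0.7320
Converged at β = 0.7320.
Compositions from xᵢ = zᵢ/(1+β(Kᵢ−1)), yᵢ = Kᵢxᵢ:
  propylene: x = 0.0460, y = 0.1648
  propane: x = 0.1188, y = 0.3218
  1-butene: x = 0.1041, y = 0.0917
  n-butane: x = 0.3120, y = 0.2121
  acetaldehyde: x = 0.4191, y = 0.2095

y_propane = 0.3218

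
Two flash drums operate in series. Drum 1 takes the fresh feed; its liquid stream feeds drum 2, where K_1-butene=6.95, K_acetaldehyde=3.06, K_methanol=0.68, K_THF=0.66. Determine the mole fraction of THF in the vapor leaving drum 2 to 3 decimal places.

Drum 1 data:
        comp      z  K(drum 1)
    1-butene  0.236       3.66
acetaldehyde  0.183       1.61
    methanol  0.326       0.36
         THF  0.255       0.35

y_THF (drum 2) = 0.266

Drum 1:
Rachford–Rice: g(ψ₁) = Σ zᵢ(Kᵢ−1)/(1+ψ₁(Kᵢ−1)) = 0.
Feasibility: ΣzᵢKᵢ = 1.365, Σzᵢ/Kᵢ = 1.812 — both > 1, two phases present.
Newton iteration, ψ₁⁰ = 0.5:
  ψ₁ = 0.500: g = -0.1974, g' = -0.873 → ψ₁ = 0.274
  ψ₁ = 0.274: g = 0.0043, g' = -0.965 → ψ₁ = 0.278
Converged at ψ₁ = 0.278.
Drum-1 compositions:
  1-butene: x = 0.136, y = 0.496
  acetaldehyde: x = 0.156, y = 0.252
  methanol: x = 0.397, y = 0.143
  THF: x = 0.311, y = 0.109
Drum-2 feed = drum-1 liquid: z₂ = (0.1356, 0.1564, 0.3966, 0.3113).
Drum 2:
Rachford–Rice: g(ψ₂) = Σ zᵢ(Kᵢ−1)/(1+ψ₂(Kᵢ−1)) = 0.
Check two-phase: ΣzᵢKᵢ = 1.896 > 1 and Σzᵢ/Kᵢ = 1.126 > 1, so g(0) = 0.896 > 0 and g(1) = -0.126 < 0.
Newton–Raphson from ψ₂ = 0.49:
  ψ₂ = 0.490: g = 0.0890, g' = -0.587 → ψ₂ = 0.642
  ψ₂ = 0.642: g = 0.0112, g' = -0.453 → ψ₂ = 0.666
  ψ₂ = 0.666: g = 0.0002, g' = -0.438 → ψ₂ = 0.667
Converged at ψ₂ = 0.667.
  1-butene: x = 0.027, y = 0.190
  acetaldehyde: x = 0.066, y = 0.202
  methanol: x = 0.504, y = 0.343
  THF: x = 0.403, y = 0.266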